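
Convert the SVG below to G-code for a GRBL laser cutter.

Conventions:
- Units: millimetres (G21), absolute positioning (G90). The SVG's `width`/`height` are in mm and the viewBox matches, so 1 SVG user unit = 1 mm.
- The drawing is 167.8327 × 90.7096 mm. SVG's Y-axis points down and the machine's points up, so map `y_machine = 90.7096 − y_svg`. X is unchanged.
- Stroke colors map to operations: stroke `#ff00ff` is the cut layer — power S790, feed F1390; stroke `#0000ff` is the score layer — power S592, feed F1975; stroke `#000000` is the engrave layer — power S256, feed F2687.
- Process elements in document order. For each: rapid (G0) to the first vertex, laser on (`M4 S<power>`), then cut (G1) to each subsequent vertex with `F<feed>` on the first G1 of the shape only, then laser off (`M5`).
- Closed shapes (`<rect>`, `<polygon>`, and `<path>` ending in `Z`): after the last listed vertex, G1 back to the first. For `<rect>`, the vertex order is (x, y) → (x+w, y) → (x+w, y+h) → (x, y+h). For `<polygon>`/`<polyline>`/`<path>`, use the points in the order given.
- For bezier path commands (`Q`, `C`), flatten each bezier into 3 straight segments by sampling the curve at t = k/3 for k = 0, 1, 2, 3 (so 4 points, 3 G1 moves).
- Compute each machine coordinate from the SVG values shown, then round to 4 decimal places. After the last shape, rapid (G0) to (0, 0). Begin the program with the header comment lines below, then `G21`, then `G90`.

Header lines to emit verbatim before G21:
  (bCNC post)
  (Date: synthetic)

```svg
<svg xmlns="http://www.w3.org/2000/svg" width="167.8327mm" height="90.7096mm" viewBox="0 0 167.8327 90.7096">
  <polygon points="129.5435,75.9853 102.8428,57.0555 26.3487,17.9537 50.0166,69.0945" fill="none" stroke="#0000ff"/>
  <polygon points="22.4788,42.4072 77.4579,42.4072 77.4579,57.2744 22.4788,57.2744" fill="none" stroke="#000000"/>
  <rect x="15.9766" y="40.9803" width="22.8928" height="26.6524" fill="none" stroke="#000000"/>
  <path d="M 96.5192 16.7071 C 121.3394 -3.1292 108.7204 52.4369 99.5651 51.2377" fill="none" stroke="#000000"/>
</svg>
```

Since the viewBox matches the mm dimensions, user units are millimetres directly. The only transform is the Y-flip y_m = 90.7096 − y_svg.

Shape 1 is a closed polygon drawn with `<polygon>`. Its stroke #0000ff means score at S592, F1975. After flipping Y the toolpath is (129.5435,14.7243) → (102.8428,33.6541) → (26.3487,72.7559) → (50.0166,21.6151) → (129.5435,14.7243), returning to the start.

Shape 2 is a rectangle drawn with `<polygon>`. Its stroke #000000 means engrave at S256, F2687. After flipping Y the toolpath is (22.4788,48.3024) → (77.4579,48.3024) → (77.4579,33.4352) → (22.4788,33.4352) → (22.4788,48.3024), returning to the start.

Shape 3 is a rectangle drawn with `<rect>`. Its stroke #000000 means engrave at S256, F2687. After flipping Y the toolpath is (15.9766,49.7293) → (38.8694,49.7293) → (38.8694,23.0769) → (15.9766,23.0769) → (15.9766,49.7293), returning to the start.

Shape 4 is a cubic bezier drawn with `<path>`. Its stroke #000000 means engrave at S256, F2687. After flipping Y the toolpath is (96.5192,74.0025) → (110.3746,73.5998) → (108.3600,52.2994) → (99.5651,39.4719).

(bCNC post)
(Date: synthetic)
G21
G90
G0 X129.5435 Y14.7243
M4 S592
G1 X102.8428 Y33.6541 F1975
G1 X26.3487 Y72.7559
G1 X50.0166 Y21.6151
G1 X129.5435 Y14.7243
M5
G0 X22.4788 Y48.3024
M4 S256
G1 X77.4579 Y48.3024 F2687
G1 X77.4579 Y33.4352
G1 X22.4788 Y33.4352
G1 X22.4788 Y48.3024
M5
G0 X15.9766 Y49.7293
M4 S256
G1 X38.8694 Y49.7293 F2687
G1 X38.8694 Y23.0769
G1 X15.9766 Y23.0769
G1 X15.9766 Y49.7293
M5
G0 X96.5192 Y74.0025
M4 S256
G1 X110.3746 Y73.5998 F2687
G1 X108.3600 Y52.2994
G1 X99.5651 Y39.4719
M5
G0 X0.0000 Y0.0000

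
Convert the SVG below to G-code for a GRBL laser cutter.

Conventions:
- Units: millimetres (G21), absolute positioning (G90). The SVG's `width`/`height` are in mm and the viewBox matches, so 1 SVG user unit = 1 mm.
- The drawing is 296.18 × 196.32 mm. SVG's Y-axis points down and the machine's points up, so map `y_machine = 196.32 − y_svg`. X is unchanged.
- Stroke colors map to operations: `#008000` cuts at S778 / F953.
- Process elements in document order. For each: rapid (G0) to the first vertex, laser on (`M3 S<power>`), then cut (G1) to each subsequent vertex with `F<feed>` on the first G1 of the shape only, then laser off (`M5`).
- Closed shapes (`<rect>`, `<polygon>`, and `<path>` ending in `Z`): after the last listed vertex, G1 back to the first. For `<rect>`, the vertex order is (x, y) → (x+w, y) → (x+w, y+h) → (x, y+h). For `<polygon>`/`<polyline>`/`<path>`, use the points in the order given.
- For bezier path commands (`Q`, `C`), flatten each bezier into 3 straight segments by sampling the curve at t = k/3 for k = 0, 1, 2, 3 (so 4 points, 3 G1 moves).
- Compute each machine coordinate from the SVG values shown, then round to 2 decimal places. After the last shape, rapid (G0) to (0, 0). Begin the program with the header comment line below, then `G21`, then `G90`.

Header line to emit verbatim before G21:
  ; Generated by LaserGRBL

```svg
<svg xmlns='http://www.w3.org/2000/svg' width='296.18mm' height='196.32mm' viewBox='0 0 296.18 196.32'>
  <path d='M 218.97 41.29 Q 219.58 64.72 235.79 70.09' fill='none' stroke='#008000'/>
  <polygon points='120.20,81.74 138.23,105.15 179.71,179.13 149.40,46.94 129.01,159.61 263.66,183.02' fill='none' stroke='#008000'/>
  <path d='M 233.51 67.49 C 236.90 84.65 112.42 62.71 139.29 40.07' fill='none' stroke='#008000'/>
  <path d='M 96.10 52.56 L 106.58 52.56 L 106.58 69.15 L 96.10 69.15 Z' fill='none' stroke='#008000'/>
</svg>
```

Since the viewBox matches the mm dimensions, user units are millimetres directly. The only transform is the Y-flip y_m = 196.32 − y_svg.

Shape 1 is a quadratic bezier drawn with `<path>`. Its stroke #008000 means cut at S778, F953. After flipping Y the toolpath is (218.97,155.03) → (221.11,141.42) → (226.72,131.82) → (235.79,126.23).

Shape 2 is a closed polygon drawn with `<polygon>`. Its stroke #008000 means cut at S778, F953. After flipping Y the toolpath is (120.20,114.58) → (138.23,91.17) → (179.71,17.19) → (149.40,149.38) → (129.01,36.71) → (263.66,13.30) → (120.20,114.58), returning to the start.

Shape 3 is a cubic bezier drawn with `<path>`. Its stroke #008000 means cut at S778, F953. After flipping Y the toolpath is (233.51,128.83) → (204.62,123.28) → (152.53,135.27) → (139.29,156.25).

Shape 4 is a rectangle drawn with `<path>`. Its stroke #008000 means cut at S778, F953. After flipping Y the toolpath is (96.10,143.76) → (106.58,143.76) → (106.58,127.17) → (96.10,127.17) → (96.10,143.76), returning to the start.

; Generated by LaserGRBL
G21
G90
G0 X218.97 Y155.03
M3 S778
G1 X221.11 Y141.42 F953
G1 X226.72 Y131.82
G1 X235.79 Y126.23
M5
G0 X120.20 Y114.58
M3 S778
G1 X138.23 Y91.17 F953
G1 X179.71 Y17.19
G1 X149.40 Y149.38
G1 X129.01 Y36.71
G1 X263.66 Y13.30
G1 X120.20 Y114.58
M5
G0 X233.51 Y128.83
M3 S778
G1 X204.62 Y123.28 F953
G1 X152.53 Y135.27
G1 X139.29 Y156.25
M5
G0 X96.10 Y143.76
M3 S778
G1 X106.58 Y143.76 F953
G1 X106.58 Y127.17
G1 X96.10 Y127.17
G1 X96.10 Y143.76
M5
G0 X0.00 Y0.00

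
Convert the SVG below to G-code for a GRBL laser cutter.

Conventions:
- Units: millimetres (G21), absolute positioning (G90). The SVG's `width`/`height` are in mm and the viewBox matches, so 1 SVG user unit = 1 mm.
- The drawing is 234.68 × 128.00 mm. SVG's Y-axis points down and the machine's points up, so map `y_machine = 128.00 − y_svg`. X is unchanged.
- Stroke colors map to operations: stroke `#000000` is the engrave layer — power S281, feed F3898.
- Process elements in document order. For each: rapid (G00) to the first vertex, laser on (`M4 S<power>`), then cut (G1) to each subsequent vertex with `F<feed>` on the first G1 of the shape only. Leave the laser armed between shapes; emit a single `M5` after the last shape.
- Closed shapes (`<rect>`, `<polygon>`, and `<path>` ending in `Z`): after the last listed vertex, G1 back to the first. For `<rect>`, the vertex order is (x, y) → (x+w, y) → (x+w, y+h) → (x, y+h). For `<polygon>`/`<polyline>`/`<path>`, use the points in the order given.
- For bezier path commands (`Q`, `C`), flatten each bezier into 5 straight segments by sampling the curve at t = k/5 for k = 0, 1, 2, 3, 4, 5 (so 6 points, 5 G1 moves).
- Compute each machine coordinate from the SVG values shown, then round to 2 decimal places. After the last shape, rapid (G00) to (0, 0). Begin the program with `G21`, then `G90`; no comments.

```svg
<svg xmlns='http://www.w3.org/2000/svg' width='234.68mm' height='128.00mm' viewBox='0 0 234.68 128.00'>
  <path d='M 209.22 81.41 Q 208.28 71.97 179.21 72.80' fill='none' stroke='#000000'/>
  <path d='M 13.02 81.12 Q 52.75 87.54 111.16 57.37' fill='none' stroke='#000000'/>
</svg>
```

G21
G90
G00 X209.22 Y46.59
M4 S281
G1 X207.72 Y49.96 F3898
G1 X203.97 Y52.50
G1 X197.97 Y54.22
G1 X189.71 Y55.12
G1 X179.21 Y55.20
G00 X13.02 Y46.88
M4 S281
G1 X29.66 Y45.78 F3898
G1 X47.79 Y47.60
G1 X67.42 Y52.35
G1 X88.54 Y60.03
G1 X111.16 Y70.63
M5
G00 X0.00 Y0.00

Since the viewBox matches the mm dimensions, user units are millimetres directly. The only transform is the Y-flip y_m = 128.00 − y_svg.

Shape 1 is a quadratic bezier drawn with `<path>`. Its stroke #000000 means engrave at S281, F3898. After flipping Y the toolpath is (209.22,46.59) → (207.72,49.96) → (203.97,52.50) → (197.97,54.22) → (189.71,55.12) → (179.21,55.20).

Shape 2 is a quadratic bezier drawn with `<path>`. Its stroke #000000 means engrave at S281, F3898. After flipping Y the toolpath is (13.02,46.88) → (29.66,45.78) → (47.79,47.60) → (67.42,52.35) → (88.54,60.03) → (111.16,70.63).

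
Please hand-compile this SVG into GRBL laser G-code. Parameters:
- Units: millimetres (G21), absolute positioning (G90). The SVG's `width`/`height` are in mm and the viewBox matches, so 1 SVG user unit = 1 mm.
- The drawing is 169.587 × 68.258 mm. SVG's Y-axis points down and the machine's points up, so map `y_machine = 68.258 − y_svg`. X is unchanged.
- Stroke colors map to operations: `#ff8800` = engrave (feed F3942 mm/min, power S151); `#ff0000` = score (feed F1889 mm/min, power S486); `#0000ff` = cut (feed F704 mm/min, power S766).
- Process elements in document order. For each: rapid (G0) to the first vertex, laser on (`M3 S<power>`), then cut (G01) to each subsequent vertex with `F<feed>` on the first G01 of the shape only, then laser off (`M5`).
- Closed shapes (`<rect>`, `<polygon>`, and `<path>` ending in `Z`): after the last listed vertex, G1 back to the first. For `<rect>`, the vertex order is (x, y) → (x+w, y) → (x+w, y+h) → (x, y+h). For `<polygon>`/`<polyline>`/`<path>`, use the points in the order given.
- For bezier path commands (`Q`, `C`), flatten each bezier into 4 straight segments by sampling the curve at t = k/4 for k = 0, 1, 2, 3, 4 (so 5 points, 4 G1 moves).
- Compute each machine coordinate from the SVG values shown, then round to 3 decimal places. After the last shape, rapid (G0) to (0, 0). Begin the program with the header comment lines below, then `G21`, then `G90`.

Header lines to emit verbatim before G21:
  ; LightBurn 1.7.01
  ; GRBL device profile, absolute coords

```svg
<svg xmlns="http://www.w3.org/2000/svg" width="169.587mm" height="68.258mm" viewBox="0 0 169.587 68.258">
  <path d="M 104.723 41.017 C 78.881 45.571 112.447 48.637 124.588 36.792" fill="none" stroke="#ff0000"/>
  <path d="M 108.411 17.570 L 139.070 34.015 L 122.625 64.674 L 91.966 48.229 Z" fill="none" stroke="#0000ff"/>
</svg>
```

; LightBurn 1.7.01
; GRBL device profile, absolute coords
G21
G90
G0 X104.723 Y27.241
M3 S486
G01 X95.217 Y24.314 F1889
G01 X100.412 Y23.204
G01 X112.728 Y25.168
G01 X124.588 Y31.466
M5
G0 X108.411 Y50.688
M3 S766
G01 X139.070 Y34.243 F704
G01 X122.625 Y3.584
G01 X91.966 Y20.029
G01 X108.411 Y50.688
M5
G0 X0.000 Y0.000

viewBox `0 0 169.587 68.258` with mm width/height → 1 unit = 1 mm. Flip: y_m = 68.258 − y_svg.

**Shape 1** — `<path>` cubic bezier, stroke `#ff0000` → score (S486, F1889). Control points (SVG): P0=(104.723,41.017), P1=(78.881,45.571), P2=(112.447,48.637), P3=(124.588,36.792); sampled at t=k/4. Machine vertices: (104.723,27.241) → (95.217,24.314) → (100.412,23.204) → (112.728,25.168) → (124.588,31.466). Open path.

**Shape 2** — `<path>` regular polygon, stroke `#0000ff` → cut (S766, F704). Machine vertices: (108.411,50.688) → (139.070,34.243) → (122.625,3.584) → (91.966,20.029) → (108.411,50.688). Closed: final G1 returns to the first vertex.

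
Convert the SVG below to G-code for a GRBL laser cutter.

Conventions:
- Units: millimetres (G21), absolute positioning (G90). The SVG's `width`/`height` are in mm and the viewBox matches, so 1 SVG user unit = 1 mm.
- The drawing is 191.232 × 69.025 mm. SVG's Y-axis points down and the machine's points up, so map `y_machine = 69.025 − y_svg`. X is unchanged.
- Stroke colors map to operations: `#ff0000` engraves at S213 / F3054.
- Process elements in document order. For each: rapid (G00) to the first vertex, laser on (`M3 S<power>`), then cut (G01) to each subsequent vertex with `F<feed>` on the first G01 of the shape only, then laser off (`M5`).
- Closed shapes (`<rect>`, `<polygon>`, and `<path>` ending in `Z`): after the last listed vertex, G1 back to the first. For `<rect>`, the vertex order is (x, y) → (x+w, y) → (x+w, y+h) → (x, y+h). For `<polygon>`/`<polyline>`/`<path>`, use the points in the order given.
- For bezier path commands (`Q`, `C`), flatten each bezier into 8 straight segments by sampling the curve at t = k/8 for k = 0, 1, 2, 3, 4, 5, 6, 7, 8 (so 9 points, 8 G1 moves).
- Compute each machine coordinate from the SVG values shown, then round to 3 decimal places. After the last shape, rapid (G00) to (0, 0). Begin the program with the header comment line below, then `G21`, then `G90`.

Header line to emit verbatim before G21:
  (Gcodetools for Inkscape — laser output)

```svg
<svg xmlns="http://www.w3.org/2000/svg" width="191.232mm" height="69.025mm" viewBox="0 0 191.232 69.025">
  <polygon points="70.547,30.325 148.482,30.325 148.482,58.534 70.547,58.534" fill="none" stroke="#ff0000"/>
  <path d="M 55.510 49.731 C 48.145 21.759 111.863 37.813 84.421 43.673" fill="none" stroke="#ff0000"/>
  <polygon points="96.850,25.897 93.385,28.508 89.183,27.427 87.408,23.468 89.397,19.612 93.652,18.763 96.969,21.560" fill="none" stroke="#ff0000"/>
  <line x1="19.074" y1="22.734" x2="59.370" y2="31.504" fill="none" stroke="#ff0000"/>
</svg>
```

(Gcodetools for Inkscape — laser output)
G21
G90
G00 X70.547 Y38.700
M3 S213
G01 X148.482 Y38.700 F3054
G01 X148.482 Y10.491
G01 X70.547 Y10.491
G01 X70.547 Y38.700
M5
G00 X55.510 Y19.294
M3 S213
G01 X55.763 Y27.826 F3054
G01 X60.779 Y32.865
G01 X68.657 Y35.048
G01 X77.494 Y35.010
G01 X85.391 Y33.386
G01 X90.445 Y30.811
G01 X90.756 Y27.921
G01 X84.421 Y25.352
M5
G00 X96.850 Y43.128
M3 S213
G01 X93.385 Y40.517 F3054
G01 X89.183 Y41.598
G01 X87.408 Y45.557
G01 X89.397 Y49.413
G01 X93.652 Y50.262
G01 X96.969 Y47.465
G01 X96.850 Y43.128
M5
G00 X19.074 Y46.291
M3 S213
G01 X59.370 Y37.521 F3054
M5
G00 X0.000 Y0.000

1 u = 1 mm; y_m = 69.025 − y.

[1] `<polygon>` rectangle, #ff0000→engrave S213 F3054: (70.547,38.700) → (148.482,38.700) → (148.482,10.491) → (70.547,10.491) → (70.547,38.700) (closed)

[2] `<path>` cubic bezier, #ff0000→engrave S213 F3054: (55.510,19.294) → (55.763,27.826) → (60.779,32.865) → (68.657,35.048) → (77.494,35.010) → (85.391,33.386) → (90.445,30.811) → (90.756,27.921) → (84.421,25.352)

[3] `<polygon>` regular polygon, #ff0000→engrave S213 F3054: (96.850,43.128) → (93.385,40.517) → (89.183,41.598) → (87.408,45.557) → (89.397,49.413) → (93.652,50.262) → (96.969,47.465) → (96.850,43.128) (closed)

[4] `<line>` line segment, #ff0000→engrave S213 F3054: (19.074,46.291) → (59.370,37.521)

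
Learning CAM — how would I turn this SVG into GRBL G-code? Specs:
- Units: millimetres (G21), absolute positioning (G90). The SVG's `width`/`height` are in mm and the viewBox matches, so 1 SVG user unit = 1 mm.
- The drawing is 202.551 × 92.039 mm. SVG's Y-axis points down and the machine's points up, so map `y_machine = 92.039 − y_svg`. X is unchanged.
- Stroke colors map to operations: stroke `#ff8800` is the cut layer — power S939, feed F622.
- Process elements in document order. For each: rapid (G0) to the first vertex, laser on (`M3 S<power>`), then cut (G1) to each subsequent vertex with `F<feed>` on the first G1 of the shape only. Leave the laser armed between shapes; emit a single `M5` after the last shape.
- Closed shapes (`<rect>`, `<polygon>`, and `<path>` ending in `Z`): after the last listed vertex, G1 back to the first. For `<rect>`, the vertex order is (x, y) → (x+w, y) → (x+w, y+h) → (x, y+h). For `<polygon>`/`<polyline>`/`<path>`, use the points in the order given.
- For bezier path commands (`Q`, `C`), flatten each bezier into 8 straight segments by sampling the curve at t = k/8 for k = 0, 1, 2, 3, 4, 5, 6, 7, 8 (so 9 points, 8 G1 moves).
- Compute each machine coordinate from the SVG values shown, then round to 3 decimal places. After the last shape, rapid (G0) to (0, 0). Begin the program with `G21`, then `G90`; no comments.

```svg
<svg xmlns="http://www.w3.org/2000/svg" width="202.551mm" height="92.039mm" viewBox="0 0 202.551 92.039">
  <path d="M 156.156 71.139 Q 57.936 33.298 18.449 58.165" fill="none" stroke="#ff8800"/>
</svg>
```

viewBox `0 0 202.551 92.039` with mm width/height → 1 unit = 1 mm. Flip: y_m = 92.039 − y_svg.

**Shape 1** — `<path>` quadratic bezier, stroke `#ff8800` → cut (S939, F622). Control points (SVG): P0=(156.156,71.139), P1=(57.936,33.298), P2=(18.449,58.165); sampled at t=k/8. Machine vertices: (156.156,20.900) → (132.519,29.380) → (110.717,35.901) → (90.750,40.462) → (72.619,43.064) → (56.324,43.706) → (41.863,42.388) → (29.238,39.111) → (18.449,33.874). Open path.

G21
G90
G0 X156.156 Y20.900
M3 S939
G1 X132.519 Y29.380 F622
G1 X110.717 Y35.901
G1 X90.750 Y40.462
G1 X72.619 Y43.064
G1 X56.324 Y43.706
G1 X41.863 Y42.388
G1 X29.238 Y39.111
G1 X18.449 Y33.874
M5
G0 X0.000 Y0.000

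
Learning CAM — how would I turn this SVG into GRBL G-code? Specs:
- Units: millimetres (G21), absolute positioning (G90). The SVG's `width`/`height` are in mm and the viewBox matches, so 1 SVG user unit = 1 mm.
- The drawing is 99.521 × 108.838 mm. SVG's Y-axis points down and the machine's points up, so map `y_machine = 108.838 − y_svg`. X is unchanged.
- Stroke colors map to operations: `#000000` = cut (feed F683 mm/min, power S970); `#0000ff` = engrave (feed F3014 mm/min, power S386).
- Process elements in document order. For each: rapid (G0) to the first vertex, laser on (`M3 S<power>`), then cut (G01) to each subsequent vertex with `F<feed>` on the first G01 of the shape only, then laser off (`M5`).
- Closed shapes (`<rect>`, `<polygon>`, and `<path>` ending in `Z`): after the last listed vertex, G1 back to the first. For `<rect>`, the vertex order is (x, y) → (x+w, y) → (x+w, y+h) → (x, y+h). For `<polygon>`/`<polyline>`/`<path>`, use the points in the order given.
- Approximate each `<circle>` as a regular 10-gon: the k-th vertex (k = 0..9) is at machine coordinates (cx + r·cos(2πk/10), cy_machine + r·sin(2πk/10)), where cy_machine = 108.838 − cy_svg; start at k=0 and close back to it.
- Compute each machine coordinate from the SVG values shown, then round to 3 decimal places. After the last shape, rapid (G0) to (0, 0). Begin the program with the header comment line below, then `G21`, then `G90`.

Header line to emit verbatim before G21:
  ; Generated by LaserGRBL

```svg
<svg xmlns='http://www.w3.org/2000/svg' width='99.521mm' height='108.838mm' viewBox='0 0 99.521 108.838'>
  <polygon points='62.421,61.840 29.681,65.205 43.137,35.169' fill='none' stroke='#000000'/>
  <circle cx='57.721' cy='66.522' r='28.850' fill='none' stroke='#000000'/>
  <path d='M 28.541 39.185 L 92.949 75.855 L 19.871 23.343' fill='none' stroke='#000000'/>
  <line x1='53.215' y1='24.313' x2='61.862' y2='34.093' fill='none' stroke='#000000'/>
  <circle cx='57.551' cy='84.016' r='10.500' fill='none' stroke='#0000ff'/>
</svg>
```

; Generated by LaserGRBL
G21
G90
G0 X62.421 Y46.998
M3 S970
G01 X29.681 Y43.633 F683
G01 X43.137 Y73.669
G01 X62.421 Y46.998
M5
G0 X86.571 Y42.316
M3 S970
G01 X81.061 Y59.274 F683
G01 X66.636 Y69.754
G01 X48.806 Y69.754
G01 X34.381 Y59.274
G01 X28.871 Y42.316
G01 X34.381 Y25.358
G01 X48.806 Y14.878
G01 X66.636 Y14.878
G01 X81.061 Y25.358
G01 X86.571 Y42.316
M5
G0 X28.541 Y69.653
M3 S970
G01 X92.949 Y32.983 F683
G01 X19.871 Y85.495
M5
G0 X53.215 Y84.525
M3 S970
G01 X61.862 Y74.745 F683
M5
G0 X68.051 Y24.822
M3 S386
G01 X66.046 Y30.994 F3014
G01 X60.796 Y34.808
G01 X54.306 Y34.808
G01 X49.056 Y30.994
G01 X47.051 Y24.822
G01 X49.056 Y18.650
G01 X54.306 Y14.836
G01 X60.796 Y14.836
G01 X66.046 Y18.650
G01 X68.051 Y24.822
M5
G0 X0.000 Y0.000

1 u = 1 mm; y_m = 108.838 − y.

[1] `<polygon>` regular polygon, #000000→cut S970 F683: (62.421,46.998) → (29.681,43.633) → (43.137,73.669) → (62.421,46.998) (closed)

[2] `<circle>` circle, #000000→cut S970 F683: (86.571,42.316) → (81.061,59.274) → (66.636,69.754) → (48.806,69.754) → (34.381,59.274) → (28.871,42.316) → (34.381,25.358) → (48.806,14.878) → (66.636,14.878) → (81.061,25.358) → (86.571,42.316) (closed)

[3] `<path>` open polyline, #000000→cut S970 F683: (28.541,69.653) → (92.949,32.983) → (19.871,85.495)

[4] `<line>` line segment, #000000→cut S970 F683: (53.215,84.525) → (61.862,74.745)

[5] `<circle>` circle, #0000ff→engrave S386 F3014: (68.051,24.822) → (66.046,30.994) → (60.796,34.808) → (54.306,34.808) → (49.056,30.994) → (47.051,24.822) → (49.056,18.650) → (54.306,14.836) → (60.796,14.836) → (66.046,18.650) → (68.051,24.822) (closed)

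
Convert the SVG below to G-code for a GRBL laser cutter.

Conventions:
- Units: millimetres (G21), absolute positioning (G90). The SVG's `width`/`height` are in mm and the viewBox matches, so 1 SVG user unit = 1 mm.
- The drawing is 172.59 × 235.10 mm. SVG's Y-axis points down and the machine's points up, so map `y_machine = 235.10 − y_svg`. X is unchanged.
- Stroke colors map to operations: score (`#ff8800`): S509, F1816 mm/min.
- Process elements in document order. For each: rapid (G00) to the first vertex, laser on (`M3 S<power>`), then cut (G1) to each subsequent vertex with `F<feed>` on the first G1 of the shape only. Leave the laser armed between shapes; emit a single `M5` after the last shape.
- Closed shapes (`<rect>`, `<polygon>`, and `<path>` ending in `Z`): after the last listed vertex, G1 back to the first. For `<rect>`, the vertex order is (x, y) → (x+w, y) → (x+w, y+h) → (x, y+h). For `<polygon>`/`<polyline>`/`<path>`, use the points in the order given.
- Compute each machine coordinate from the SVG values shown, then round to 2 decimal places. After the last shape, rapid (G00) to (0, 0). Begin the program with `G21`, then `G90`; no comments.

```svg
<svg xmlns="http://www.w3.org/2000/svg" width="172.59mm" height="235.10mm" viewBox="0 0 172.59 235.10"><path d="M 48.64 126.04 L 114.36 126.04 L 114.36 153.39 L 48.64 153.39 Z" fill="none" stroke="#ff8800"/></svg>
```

viewBox `0 0 172.59 235.10` with mm width/height → 1 unit = 1 mm. Flip: y_m = 235.10 − y_svg.

**Shape 1** — `<path>` rectangle, stroke `#ff8800` → score (S509, F1816). Machine vertices: (48.64,109.06) → (114.36,109.06) → (114.36,81.71) → (48.64,81.71) → (48.64,109.06). Closed: final G1 returns to the first vertex.

G21
G90
G00 X48.64 Y109.06
M3 S509
G1 X114.36 Y109.06 F1816
G1 X114.36 Y81.71
G1 X48.64 Y81.71
G1 X48.64 Y109.06
M5
G00 X0.00 Y0.00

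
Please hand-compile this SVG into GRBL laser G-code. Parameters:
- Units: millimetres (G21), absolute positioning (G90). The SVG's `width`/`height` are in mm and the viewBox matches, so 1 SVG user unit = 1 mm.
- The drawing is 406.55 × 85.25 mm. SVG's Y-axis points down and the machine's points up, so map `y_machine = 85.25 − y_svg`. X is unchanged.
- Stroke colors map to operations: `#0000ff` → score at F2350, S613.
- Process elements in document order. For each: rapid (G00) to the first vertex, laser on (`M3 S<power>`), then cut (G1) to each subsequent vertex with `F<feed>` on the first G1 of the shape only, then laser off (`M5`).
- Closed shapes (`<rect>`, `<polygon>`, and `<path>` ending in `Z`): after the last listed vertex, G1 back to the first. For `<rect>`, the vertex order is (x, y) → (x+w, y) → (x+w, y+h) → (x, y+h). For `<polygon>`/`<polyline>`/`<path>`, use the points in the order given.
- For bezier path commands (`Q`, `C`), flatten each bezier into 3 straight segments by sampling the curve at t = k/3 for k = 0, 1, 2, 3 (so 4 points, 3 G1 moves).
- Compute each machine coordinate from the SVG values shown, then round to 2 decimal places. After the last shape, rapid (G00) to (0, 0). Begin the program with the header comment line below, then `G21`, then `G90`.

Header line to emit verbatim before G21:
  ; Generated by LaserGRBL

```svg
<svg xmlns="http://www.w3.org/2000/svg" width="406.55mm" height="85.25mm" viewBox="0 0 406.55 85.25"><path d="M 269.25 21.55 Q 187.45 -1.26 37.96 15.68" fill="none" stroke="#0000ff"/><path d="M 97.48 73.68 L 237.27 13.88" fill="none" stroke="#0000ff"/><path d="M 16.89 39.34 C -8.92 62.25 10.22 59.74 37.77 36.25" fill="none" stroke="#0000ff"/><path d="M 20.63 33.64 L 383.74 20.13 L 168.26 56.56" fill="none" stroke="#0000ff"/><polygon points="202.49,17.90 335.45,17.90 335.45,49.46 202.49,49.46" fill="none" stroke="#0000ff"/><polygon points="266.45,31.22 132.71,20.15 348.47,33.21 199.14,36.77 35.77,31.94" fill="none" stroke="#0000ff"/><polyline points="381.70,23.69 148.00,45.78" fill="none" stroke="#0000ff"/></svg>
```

; Generated by LaserGRBL
G21
G90
G00 X269.25 Y63.70
M3 S613
G1 X207.20 Y74.49 F2350
G1 X130.10 Y76.45
G1 X37.96 Y69.57
M5
G00 X97.48 Y11.57
M3 S613
G1 X237.27 Y71.37 F2350
M5
G00 X16.89 Y45.91
M3 S613
G1 X4.71 Y31.31 F2350
G1 X14.38 Y32.67
G1 X37.77 Y49.00
M5
G00 X20.63 Y51.61
M3 S613
G1 X383.74 Y65.12 F2350
G1 X168.26 Y28.69
M5
G00 X202.49 Y67.35
M3 S613
G1 X335.45 Y67.35 F2350
G1 X335.45 Y35.79
G1 X202.49 Y35.79
G1 X202.49 Y67.35
M5
G00 X266.45 Y54.03
M3 S613
G1 X132.71 Y65.10 F2350
G1 X348.47 Y52.04
G1 X199.14 Y48.48
G1 X35.77 Y53.31
G1 X266.45 Y54.03
M5
G00 X381.70 Y61.56
M3 S613
G1 X148.00 Y39.47 F2350
M5
G00 X0.00 Y0.00

1 u = 1 mm; y_m = 85.25 − y.

[1] `<path>` quadratic bezier, #0000ff→score S613 F2350: (269.25,63.70) → (207.20,74.49) → (130.10,76.45) → (37.96,69.57)

[2] `<path>` line segment, #0000ff→score S613 F2350: (97.48,11.57) → (237.27,71.37)

[3] `<path>` cubic bezier, #0000ff→score S613 F2350: (16.89,45.91) → (4.71,31.31) → (14.38,32.67) → (37.77,49.00)

[4] `<path>` open polyline, #0000ff→score S613 F2350: (20.63,51.61) → (383.74,65.12) → (168.26,28.69)

[5] `<polygon>` rectangle, #0000ff→score S613 F2350: (202.49,67.35) → (335.45,67.35) → (335.45,35.79) → (202.49,35.79) → (202.49,67.35) (closed)

[6] `<polygon>` closed polygon, #0000ff→score S613 F2350: (266.45,54.03) → (132.71,65.10) → (348.47,52.04) → (199.14,48.48) → (35.77,53.31) → (266.45,54.03) (closed)

[7] `<polyline>` line segment, #0000ff→score S613 F2350: (381.70,61.56) → (148.00,39.47)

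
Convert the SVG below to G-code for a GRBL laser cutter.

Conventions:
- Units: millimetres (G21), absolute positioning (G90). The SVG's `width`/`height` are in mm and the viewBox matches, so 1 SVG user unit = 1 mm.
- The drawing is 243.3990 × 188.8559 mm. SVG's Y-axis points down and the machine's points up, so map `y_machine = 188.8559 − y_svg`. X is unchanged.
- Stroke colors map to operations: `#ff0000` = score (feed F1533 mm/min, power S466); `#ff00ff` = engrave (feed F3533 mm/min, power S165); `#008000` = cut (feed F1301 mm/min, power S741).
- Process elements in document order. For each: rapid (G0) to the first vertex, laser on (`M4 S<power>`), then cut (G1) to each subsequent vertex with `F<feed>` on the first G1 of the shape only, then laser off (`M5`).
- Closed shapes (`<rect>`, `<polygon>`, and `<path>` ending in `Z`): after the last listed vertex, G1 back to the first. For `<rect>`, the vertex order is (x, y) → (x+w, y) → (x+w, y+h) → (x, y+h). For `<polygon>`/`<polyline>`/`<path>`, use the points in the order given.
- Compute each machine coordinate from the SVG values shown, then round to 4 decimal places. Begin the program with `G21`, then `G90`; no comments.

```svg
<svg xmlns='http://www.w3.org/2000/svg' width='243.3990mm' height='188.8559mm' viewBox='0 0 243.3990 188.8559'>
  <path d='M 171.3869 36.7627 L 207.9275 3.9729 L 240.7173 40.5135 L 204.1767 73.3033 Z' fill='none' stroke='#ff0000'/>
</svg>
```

G21
G90
G0 X171.3869 Y152.0932
M4 S466
G1 X207.9275 Y184.8830 F1533
G1 X240.7173 Y148.3424
G1 X204.1767 Y115.5526
G1 X171.3869 Y152.0932
M5

viewBox `0 0 243.3990 188.8559` with mm width/height → 1 unit = 1 mm. Flip: y_m = 188.8559 − y_svg.

**Shape 1** — `<path>` regular polygon, stroke `#ff0000` → score (S466, F1533). Machine vertices: (171.3869,152.0932) → (207.9275,184.8830) → (240.7173,148.3424) → (204.1767,115.5526) → (171.3869,152.0932). Closed: final G1 returns to the first vertex.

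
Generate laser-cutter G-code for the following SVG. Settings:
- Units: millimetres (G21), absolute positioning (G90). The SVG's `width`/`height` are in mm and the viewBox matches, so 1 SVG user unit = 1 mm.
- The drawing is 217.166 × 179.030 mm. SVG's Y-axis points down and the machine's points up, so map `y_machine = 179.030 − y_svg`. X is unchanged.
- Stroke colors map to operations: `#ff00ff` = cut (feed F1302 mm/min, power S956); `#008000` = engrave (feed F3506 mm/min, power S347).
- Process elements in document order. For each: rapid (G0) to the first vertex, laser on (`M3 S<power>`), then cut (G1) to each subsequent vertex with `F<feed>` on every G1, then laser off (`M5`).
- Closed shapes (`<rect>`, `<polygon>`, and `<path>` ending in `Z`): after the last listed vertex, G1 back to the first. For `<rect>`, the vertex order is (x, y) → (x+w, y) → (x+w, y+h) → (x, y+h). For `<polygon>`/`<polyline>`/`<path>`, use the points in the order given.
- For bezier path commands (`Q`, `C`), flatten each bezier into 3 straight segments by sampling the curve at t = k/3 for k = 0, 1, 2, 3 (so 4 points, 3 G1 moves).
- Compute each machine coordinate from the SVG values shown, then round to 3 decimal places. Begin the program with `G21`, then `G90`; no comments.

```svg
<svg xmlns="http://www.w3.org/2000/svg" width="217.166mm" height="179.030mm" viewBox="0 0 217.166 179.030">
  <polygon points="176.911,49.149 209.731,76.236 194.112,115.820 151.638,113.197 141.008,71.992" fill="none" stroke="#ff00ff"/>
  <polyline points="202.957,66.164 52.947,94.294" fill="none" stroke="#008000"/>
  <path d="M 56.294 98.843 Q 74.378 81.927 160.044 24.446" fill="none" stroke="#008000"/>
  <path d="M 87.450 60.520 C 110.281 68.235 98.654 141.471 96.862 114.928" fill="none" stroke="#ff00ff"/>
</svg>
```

G21
G90
G0 X176.911 Y129.881
M3 S956
G1 X209.731 Y102.794 F1302
G1 X194.112 Y63.210 F1302
G1 X151.638 Y65.833 F1302
G1 X141.008 Y107.038 F1302
G1 X176.911 Y129.881 F1302
M5
G0 X202.957 Y112.866
M3 S347
G1 X52.947 Y84.736 F3506
M5
G0 X56.294 Y80.187
M3 S347
G1 X75.859 Y95.972 F3506
G1 X110.442 Y120.771 F3506
G1 X160.044 Y154.584 F3506
M5
G0 X87.450 Y118.510
M3 S956
G1 X100.435 Y95.077 F1302
G1 X100.292 Y64.696 F1302
G1 X96.862 Y64.102 F1302
M5

Since the viewBox matches the mm dimensions, user units are millimetres directly. The only transform is the Y-flip y_m = 179.030 − y_svg.

Shape 1 is a regular polygon drawn with `<polygon>`. Its stroke #ff00ff means cut at S956, F1302. After flipping Y the toolpath is (176.911,129.881) → (209.731,102.794) → (194.112,63.210) → (151.638,65.833) → (141.008,107.038) → (176.911,129.881), returning to the start.

Shape 2 is a line segment drawn with `<polyline>`. Its stroke #008000 means engrave at S347, F3506. After flipping Y the toolpath is (202.957,112.866) → (52.947,84.736).

Shape 3 is a quadratic bezier drawn with `<path>`. Its stroke #008000 means engrave at S347, F3506. After flipping Y the toolpath is (56.294,80.187) → (75.859,95.972) → (110.442,120.771) → (160.044,154.584).

Shape 4 is a cubic bezier drawn with `<path>`. Its stroke #ff00ff means cut at S956, F1302. After flipping Y the toolpath is (87.450,118.510) → (100.435,95.077) → (100.292,64.696) → (96.862,64.102).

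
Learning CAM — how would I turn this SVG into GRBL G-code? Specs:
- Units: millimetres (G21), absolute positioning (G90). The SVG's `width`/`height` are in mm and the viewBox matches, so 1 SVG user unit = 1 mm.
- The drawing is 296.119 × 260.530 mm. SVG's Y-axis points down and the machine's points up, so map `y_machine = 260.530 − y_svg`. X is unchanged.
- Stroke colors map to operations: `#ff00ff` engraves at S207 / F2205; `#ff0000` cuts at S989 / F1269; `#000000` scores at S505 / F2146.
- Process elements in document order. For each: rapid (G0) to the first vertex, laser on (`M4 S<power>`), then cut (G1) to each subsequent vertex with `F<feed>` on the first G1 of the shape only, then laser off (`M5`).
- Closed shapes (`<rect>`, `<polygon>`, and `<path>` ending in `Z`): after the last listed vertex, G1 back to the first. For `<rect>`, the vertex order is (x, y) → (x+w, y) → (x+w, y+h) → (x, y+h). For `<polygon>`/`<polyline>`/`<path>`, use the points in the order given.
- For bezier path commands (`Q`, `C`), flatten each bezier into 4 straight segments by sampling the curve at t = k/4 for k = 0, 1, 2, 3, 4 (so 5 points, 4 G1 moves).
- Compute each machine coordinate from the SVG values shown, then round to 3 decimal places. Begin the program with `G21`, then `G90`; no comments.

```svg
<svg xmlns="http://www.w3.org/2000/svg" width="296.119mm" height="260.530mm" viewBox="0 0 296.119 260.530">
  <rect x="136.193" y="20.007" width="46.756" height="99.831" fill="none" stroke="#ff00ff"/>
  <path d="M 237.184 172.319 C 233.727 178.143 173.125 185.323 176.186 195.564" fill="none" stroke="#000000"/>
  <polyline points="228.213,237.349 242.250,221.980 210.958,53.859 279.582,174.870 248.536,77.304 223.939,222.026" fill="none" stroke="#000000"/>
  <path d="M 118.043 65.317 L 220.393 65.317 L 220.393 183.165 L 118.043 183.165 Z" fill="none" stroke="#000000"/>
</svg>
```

Since the viewBox matches the mm dimensions, user units are millimetres directly. The only transform is the Y-flip y_m = 260.530 − y_svg.

Shape 1 is a rectangle drawn with `<rect>`. Its stroke #ff00ff means engrave at S207, F2205. After flipping Y the toolpath is (136.193,240.523) → (182.949,240.523) → (182.949,140.692) → (136.193,140.692) → (136.193,240.523), returning to the start.

Shape 2 is a cubic bezier drawn with `<path>`. Its stroke #000000 means score at S505, F2146. After flipping Y the toolpath is (237.184,88.211) → (225.764,83.562) → (204.241,78.245) → (183.939,72.099) → (176.186,64.966).

Shape 3 is a open polyline drawn with `<polyline>`. Its stroke #000000 means score at S505, F2146. After flipping Y the toolpath is (228.213,23.181) → (242.250,38.550) → (210.958,206.671) → (279.582,85.660) → (248.536,183.226) → (223.939,38.504).

Shape 4 is a rectangle drawn with `<path>`. Its stroke #000000 means score at S505, F2146. After flipping Y the toolpath is (118.043,195.213) → (220.393,195.213) → (220.393,77.365) → (118.043,77.365) → (118.043,195.213), returning to the start.

G21
G90
G0 X136.193 Y240.523
M4 S207
G1 X182.949 Y240.523 F2205
G1 X182.949 Y140.692
G1 X136.193 Y140.692
G1 X136.193 Y240.523
M5
G0 X237.184 Y88.211
M4 S505
G1 X225.764 Y83.562 F2146
G1 X204.241 Y78.245
G1 X183.939 Y72.099
G1 X176.186 Y64.966
M5
G0 X228.213 Y23.181
M4 S505
G1 X242.250 Y38.550 F2146
G1 X210.958 Y206.671
G1 X279.582 Y85.660
G1 X248.536 Y183.226
G1 X223.939 Y38.504
M5
G0 X118.043 Y195.213
M4 S505
G1 X220.393 Y195.213 F2146
G1 X220.393 Y77.365
G1 X118.043 Y77.365
G1 X118.043 Y195.213
M5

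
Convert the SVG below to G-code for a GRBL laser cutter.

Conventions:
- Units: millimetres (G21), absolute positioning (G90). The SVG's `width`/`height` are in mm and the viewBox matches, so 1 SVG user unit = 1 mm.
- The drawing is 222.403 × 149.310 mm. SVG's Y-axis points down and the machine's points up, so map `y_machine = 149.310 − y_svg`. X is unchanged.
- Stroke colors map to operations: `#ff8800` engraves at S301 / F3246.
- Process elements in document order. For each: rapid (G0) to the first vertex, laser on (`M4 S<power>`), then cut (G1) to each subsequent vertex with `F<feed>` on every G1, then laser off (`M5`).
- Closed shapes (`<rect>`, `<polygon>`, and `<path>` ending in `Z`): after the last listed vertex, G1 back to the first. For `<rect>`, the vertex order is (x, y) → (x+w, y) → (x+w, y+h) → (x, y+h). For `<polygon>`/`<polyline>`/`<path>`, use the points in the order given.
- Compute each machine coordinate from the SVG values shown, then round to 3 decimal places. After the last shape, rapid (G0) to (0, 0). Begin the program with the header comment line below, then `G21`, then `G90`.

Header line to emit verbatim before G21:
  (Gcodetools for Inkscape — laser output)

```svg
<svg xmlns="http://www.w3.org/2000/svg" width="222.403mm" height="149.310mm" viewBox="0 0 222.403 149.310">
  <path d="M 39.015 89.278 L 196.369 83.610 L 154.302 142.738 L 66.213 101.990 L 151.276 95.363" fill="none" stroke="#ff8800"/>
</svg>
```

Since the viewBox matches the mm dimensions, user units are millimetres directly. The only transform is the Y-flip y_m = 149.310 − y_svg.

Shape 1 is a open polyline drawn with `<path>`. Its stroke #ff8800 means engrave at S301, F3246. After flipping Y the toolpath is (39.015,60.032) → (196.369,65.700) → (154.302,6.572) → (66.213,47.320) → (151.276,53.947).

(Gcodetools for Inkscape — laser output)
G21
G90
G0 X39.015 Y60.032
M4 S301
G1 X196.369 Y65.700 F3246
G1 X154.302 Y6.572 F3246
G1 X66.213 Y47.320 F3246
G1 X151.276 Y53.947 F3246
M5
G0 X0.000 Y0.000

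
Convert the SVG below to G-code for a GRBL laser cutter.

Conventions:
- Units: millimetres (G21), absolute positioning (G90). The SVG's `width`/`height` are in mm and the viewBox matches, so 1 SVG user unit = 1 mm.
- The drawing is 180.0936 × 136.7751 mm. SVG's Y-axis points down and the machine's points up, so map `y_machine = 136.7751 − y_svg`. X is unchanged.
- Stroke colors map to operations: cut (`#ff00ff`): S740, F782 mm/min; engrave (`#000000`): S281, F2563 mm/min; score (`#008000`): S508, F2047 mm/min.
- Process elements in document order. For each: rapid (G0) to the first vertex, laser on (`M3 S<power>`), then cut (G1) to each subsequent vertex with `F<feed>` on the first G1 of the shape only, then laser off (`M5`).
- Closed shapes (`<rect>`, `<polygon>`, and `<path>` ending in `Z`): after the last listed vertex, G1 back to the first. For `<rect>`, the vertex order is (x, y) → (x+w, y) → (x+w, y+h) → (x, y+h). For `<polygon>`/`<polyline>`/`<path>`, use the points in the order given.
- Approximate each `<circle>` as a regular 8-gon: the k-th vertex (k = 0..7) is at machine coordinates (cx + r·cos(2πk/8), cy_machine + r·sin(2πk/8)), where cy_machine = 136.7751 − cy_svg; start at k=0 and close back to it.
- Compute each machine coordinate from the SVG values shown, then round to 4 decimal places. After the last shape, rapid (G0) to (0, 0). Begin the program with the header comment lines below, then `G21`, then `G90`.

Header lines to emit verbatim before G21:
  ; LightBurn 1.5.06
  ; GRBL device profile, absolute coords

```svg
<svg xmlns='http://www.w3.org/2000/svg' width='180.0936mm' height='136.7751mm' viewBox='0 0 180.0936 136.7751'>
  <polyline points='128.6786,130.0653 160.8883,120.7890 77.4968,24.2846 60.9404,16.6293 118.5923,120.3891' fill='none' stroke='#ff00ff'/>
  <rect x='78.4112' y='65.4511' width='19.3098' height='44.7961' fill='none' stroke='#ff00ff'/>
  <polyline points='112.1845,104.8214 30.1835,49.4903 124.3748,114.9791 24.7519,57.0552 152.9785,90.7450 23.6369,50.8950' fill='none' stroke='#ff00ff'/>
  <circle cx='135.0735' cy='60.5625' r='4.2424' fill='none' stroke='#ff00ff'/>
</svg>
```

viewBox `0 0 180.0936 136.7751` with mm width/height → 1 unit = 1 mm. Flip: y_m = 136.7751 − y_svg.

**Shape 1** — `<polyline>` open polyline, stroke `#ff00ff` → cut (S740, F782). Machine vertices: (128.6786,6.7098) → (160.8883,15.9861) → (77.4968,112.4905) → (60.9404,120.1458) → (118.5923,16.3860). Open path.

**Shape 2** — `<rect>` rectangle, stroke `#ff00ff` → cut (S740, F782). Machine vertices: (78.4112,71.3240) → (97.7210,71.3240) → (97.7210,26.5279) → (78.4112,26.5279) → (78.4112,71.3240). Closed: final G1 returns to the first vertex.

**Shape 3** — `<polyline>` open polyline, stroke `#ff00ff` → cut (S740, F782). Machine vertices: (112.1845,31.9537) → (30.1835,87.2848) → (124.3748,21.7960) → (24.7519,79.7199) → (152.9785,46.0301) → (23.6369,85.8801). Open path.

**Shape 4** — `<circle>` circle, stroke `#ff00ff` → cut (S740, F782). Machine vertices: (139.3159,76.2126) → (138.0733,79.2124) → (135.0735,80.4550) → (132.0737,79.2124) → (130.8311,76.2126) → (132.0737,73.2128) → (135.0735,71.9702) → (138.0733,73.2128) → (139.3159,76.2126). Closed: final G1 returns to the first vertex.

; LightBurn 1.5.06
; GRBL device profile, absolute coords
G21
G90
G0 X128.6786 Y6.7098
M3 S740
G1 X160.8883 Y15.9861 F782
G1 X77.4968 Y112.4905
G1 X60.9404 Y120.1458
G1 X118.5923 Y16.3860
M5
G0 X78.4112 Y71.3240
M3 S740
G1 X97.7210 Y71.3240 F782
G1 X97.7210 Y26.5279
G1 X78.4112 Y26.5279
G1 X78.4112 Y71.3240
M5
G0 X112.1845 Y31.9537
M3 S740
G1 X30.1835 Y87.2848 F782
G1 X124.3748 Y21.7960
G1 X24.7519 Y79.7199
G1 X152.9785 Y46.0301
G1 X23.6369 Y85.8801
M5
G0 X139.3159 Y76.2126
M3 S740
G1 X138.0733 Y79.2124 F782
G1 X135.0735 Y80.4550
G1 X132.0737 Y79.2124
G1 X130.8311 Y76.2126
G1 X132.0737 Y73.2128
G1 X135.0735 Y71.9702
G1 X138.0733 Y73.2128
G1 X139.3159 Y76.2126
M5
G0 X0.0000 Y0.0000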